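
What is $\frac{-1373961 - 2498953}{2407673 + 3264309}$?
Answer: $- \frac{1936457}{2835991} \approx -0.68281$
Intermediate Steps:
$\frac{-1373961 - 2498953}{2407673 + 3264309} = - \frac{3872914}{5671982} = \left(-3872914\right) \frac{1}{5671982} = - \frac{1936457}{2835991}$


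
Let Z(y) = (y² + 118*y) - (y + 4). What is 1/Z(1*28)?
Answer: 1/4056 ≈ 0.00024655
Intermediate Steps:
Z(y) = -4 + y² + 117*y (Z(y) = (y² + 118*y) - (4 + y) = (y² + 118*y) + (-4 - y) = -4 + y² + 117*y)
1/Z(1*28) = 1/(-4 + (1*28)² + 117*(1*28)) = 1/(-4 + 28² + 117*28) = 1/(-4 + 784 + 3276) = 1/4056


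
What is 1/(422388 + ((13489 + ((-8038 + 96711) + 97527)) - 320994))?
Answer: 1/301083 ≈ 3.3213e-6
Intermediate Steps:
1/(422388 + ((13489 + ((-8038 + 96711) + 97527)) - 320994)) = 1/(422388 + ((13489 + (88673 + 97527)) - 320994)) = 1/(422388 + ((13489 + 186200) - 320994)) = 1/(422388 + (199689 - 320994)) = 1/(422388 - 121305) = 1/301083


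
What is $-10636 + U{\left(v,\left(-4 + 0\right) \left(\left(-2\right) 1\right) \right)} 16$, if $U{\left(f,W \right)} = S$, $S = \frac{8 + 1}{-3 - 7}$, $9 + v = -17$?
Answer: $- \frac{53252}{5} \approx -10650.0$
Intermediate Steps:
$v = -26$ ($v = -9 - 17 = -26$)
$S = - \frac{9}{10}$ ($S = \frac{9}{-10} = 9 \left(- \frac{1}{10}\right) = - \frac{9}{10} \approx -0.9$)
$U{\left(f,W \right)} = - \frac{9}{10}$
$-10636 + U{\left(v,\left(-4 + 0\right) \left(\left(-2\right) 1\right) \right)} 16 = -10636 - \frac{72}{5} = - \frac{53252}{5}$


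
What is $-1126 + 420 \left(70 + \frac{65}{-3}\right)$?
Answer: $19174$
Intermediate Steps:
$-1126 + 420 \left(70 + \frac{65}{-3}\right) = -1126 + 420 \left(70 + 65 \left(- \frac{1}{3}\right)\right) = -1126 + 420 \left(70 - \frac{65}{3}\right) = -1126 + 420 \cdot \frac{145}{3} = -1126 + 20300 = 19174$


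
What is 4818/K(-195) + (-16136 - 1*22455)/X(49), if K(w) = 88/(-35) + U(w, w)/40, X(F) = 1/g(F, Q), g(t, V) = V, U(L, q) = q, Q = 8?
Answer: -640107272/2069 ≈ -3.0938e+5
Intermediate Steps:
X(F) = ⅛ (X(F) = 1/8 = ⅛)
K(w) = -88/35 + w/40 (K(w) = 88/(-35) + w/40 = 88*(-1/35) + w*(1/40) = -88/35 + w/40)
4818/K(-195) + (-16136 - 1*22455)/X(49) = 4818/(-88/35 + (1/40)*(-195)) + (-16136 - 1*22455)/(⅛) = 4818/(-88/35 - 39/8) + (-16136 - 22455)*8 = 4818/(-2069/280) - 38591*8 = 4818*(-280/2069) - 308728 = -1349040/2069 - 308728 = -640107272/2069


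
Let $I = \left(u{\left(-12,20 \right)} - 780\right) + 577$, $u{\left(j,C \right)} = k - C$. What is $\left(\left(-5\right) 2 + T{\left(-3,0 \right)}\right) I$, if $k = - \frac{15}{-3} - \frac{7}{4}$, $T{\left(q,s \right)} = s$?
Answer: $\frac{4395}{2} \approx 2197.5$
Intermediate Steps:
$k = \frac{13}{4}$ ($k = \left(-15\right) \left(- \frac{1}{3}\right) - \frac{7}{4} = 5 - \frac{7}{4} = \frac{13}{4} \approx 3.25$)
$u{\left(j,C \right)} = \frac{13}{4} - C$
$I = - \frac{879}{4}$ ($I = \left(\left(\frac{13}{4} - 20\right) - 780\right) + 577 = \left(- \frac{67}{4} - 780\right) + 577 = - \frac{3187}{4} + 577 = - \frac{879}{4} \approx -219.75$)
$\left(\left(-5\right) 2 + T{\left(-3,0 \right)}\right) I = \left(\left(-5\right) 2 + 0\right) \left(- \frac{879}{4}\right) = \left(-10 + 0\right) \left(- \frac{879}{4}\right) = \left(-10\right) \left(- \frac{879}{4}\right) = \frac{4395}{2}$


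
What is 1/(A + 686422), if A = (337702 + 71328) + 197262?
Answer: 1/1292714 ≈ 7.7357e-7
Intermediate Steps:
A = 606292 (A = 409030 + 197262 = 606292)
1/(A + 686422) = 1/(606292 + 686422) = 1/1292714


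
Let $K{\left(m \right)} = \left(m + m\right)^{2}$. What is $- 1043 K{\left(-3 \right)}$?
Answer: $-37548$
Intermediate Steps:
$K{\left(m \right)} = 4 m^{2}$ ($K{\left(m \right)} = \left(2 m\right)^{2} = 4 m^{2}$)
$- 1043 K{\left(-3 \right)} = - 1043 \cdot 4 \left(-3\right)^{2} = - 1043 \cdot 4 \cdot 9 = \left(-1043\right) 36 = -37548$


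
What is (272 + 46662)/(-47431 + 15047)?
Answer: -23467/16192 ≈ -1.4493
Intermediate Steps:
(272 + 46662)/(-47431 + 15047) = 46934/(-32384) = 46934*(-1/32384) = -23467/16192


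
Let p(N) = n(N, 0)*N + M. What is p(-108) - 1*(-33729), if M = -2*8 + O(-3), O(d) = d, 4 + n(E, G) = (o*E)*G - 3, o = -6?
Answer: 34466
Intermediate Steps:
n(E, G) = -7 - 6*E*G (n(E, G) = -4 + ((-6*E)*G - 3) = -4 + (-6*E*G - 3) = -4 + (-3 - 6*E*G) = -7 - 6*E*G)
M = -19 (M = -2*8 - 3 = -16 - 3 = -19)
p(N) = -19 - 7*N (p(N) = (-7 - 6*N*0)*N - 19 = (-7 + 0)*N - 19 = -7*N - 19 = -19 - 7*N)
p(-108) - 1*(-33729) = (-19 - 7*(-108)) - 1*(-33729) = (-19 + 756) + 33729 = 737 + 33729 = 34466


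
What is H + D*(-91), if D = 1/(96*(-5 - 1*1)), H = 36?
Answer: 20827/576 ≈ 36.158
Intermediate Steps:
D = -1/576 (D = 1/(96*(-5 - 1)) = (1/96)/(-6) = (1/96)*(-⅙) = -1/576 ≈ -0.0017361)
H + D*(-91) = 36 - 1/576*(-91) = 36 + 91/576 = 20827/576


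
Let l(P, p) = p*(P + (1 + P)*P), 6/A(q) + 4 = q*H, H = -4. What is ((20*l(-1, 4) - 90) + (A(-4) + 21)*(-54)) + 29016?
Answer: 27685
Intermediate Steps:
A(q) = 6/(-4 - 4*q) (A(q) = 6/(-4 + q*(-4)) = 6/(-4 - 4*q))
l(P, p) = p*(P + P*(1 + P))
((20*l(-1, 4) - 90) + (A(-4) + 21)*(-54)) + 29016 = ((20*(-1*4*(2 - 1)) - 90) + (-3/(2 + 2*(-4)) + 21)*(-54)) + 29016 = ((20*(-1*4*1) - 90) + (-3/(2 - 8) + 21)*(-54)) + 29016 = ((20*(-4) - 90) + (-3/(-6) + 21)*(-54)) + 29016 = ((-80 - 90) + (-3*(-⅙) + 21)*(-54)) + 29016 = (-170 + (½ + 21)*(-54)) + 29016 = (-170 + (43/2)*(-54)) + 29016 = (-170 - 1161) + 29016 = -1331 + 29016 = 27685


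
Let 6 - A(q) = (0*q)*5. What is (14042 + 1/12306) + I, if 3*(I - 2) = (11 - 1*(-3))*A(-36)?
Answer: 173170033/12306 ≈ 14072.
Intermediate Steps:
A(q) = 6 (A(q) = 6 - 0*q*5 = 6 - 0*5 = 6 - 1*0 = 6 + 0 = 6)
I = 30 (I = 2 + ((11 - 1*(-3))*6)/3 = 2 + ((11 + 3)*6)/3 = 2 + (14*6)/3 = 2 + (⅓)*84 = 2 + 28 = 30)
(14042 + 1/12306) + I = (14042 + 1/12306) + 30 = 172800853/12306 + 30 = 173170033/12306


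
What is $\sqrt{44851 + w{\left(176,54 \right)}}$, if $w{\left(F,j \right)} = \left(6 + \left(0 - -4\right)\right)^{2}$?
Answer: $\sqrt{44951} \approx 212.02$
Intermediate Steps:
$w{\left(F,j \right)} = 100$ ($w{\left(F,j \right)} = \left(6 + \left(0 + 4\right)\right)^{2} = \left(6 + 4\right)^{2} = 10^{2} = 100$)
$\sqrt{44851 + w{\left(176,54 \right)}} = \sqrt{44851 + 100} = \sqrt{44951}$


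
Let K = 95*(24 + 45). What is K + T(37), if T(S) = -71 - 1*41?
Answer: 6443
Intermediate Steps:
T(S) = -112 (T(S) = -71 - 41 = -112)
K = 6555 (K = 95*69 = 6555)
K + T(37) = 6555 - 112 = 6443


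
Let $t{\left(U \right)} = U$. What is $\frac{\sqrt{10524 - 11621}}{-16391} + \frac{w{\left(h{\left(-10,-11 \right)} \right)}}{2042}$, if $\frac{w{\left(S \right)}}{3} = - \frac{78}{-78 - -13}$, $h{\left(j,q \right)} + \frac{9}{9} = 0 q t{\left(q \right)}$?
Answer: $\frac{9}{5105} - \frac{i \sqrt{1097}}{16391} \approx 0.001763 - 0.0020207 i$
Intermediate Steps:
$h{\left(j,q \right)} = -1$ ($h{\left(j,q \right)} = -1 + 0 q q = -1 + 0 q = -1 + 0 = -1$)
$w{\left(S \right)} = \frac{18}{5}$ ($w{\left(S \right)} = 3 \left(- \frac{78}{-78 - -13}\right) = 3 \left(- \frac{78}{-78 + 13}\right) = 3 \left(- \frac{78}{-65}\right) = 3 \left(\left(-78\right) \left(- \frac{1}{65}\right)\right) = 3 \cdot \frac{6}{5} = \frac{18}{5}$)
$\frac{\sqrt{10524 - 11621}}{-16391} + \frac{w{\left(h{\left(-10,-11 \right)} \right)}}{2042} = \frac{\sqrt{10524 - 11621}}{-16391} + \frac{18}{5 \cdot 2042} = \sqrt{-1097} \left(- \frac{1}{16391}\right) + \frac{18}{5} \cdot \frac{1}{2042} = i \sqrt{1097} \left(- \frac{1}{16391}\right) + \frac{9}{5105} = - \frac{i \sqrt{1097}}{16391} + \frac{9}{5105} = \frac{9}{5105} - \frac{i \sqrt{1097}}{16391}$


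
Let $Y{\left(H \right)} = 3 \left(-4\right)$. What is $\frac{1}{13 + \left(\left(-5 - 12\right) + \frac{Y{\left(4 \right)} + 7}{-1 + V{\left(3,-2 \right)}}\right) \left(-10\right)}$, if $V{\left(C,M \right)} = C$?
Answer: $\frac{1}{208} \approx 0.0048077$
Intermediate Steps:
$Y{\left(H \right)} = -12$
$\frac{1}{13 + \left(\left(-5 - 12\right) + \frac{Y{\left(4 \right)} + 7}{-1 + V{\left(3,-2 \right)}}\right) \left(-10\right)} = \frac{1}{13 + \left(\left(-5 - 12\right) + \frac{-12 + 7}{-1 + 3}\right) \left(-10\right)} = \frac{1}{13 + \left(-17 - \frac{5}{2}\right) \left(-10\right)} = \frac{1}{13 - -195} = \frac{1}{13 + 195} = \frac{1}{208}$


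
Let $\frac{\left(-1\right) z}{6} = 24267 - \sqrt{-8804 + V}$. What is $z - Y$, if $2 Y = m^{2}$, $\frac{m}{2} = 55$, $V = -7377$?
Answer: $-151652 + 6 i \sqrt{16181} \approx -1.5165 \cdot 10^{5} + 763.23 i$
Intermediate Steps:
$m = 110$ ($m = 2 \cdot 55 = 110$)
$z = -145602 + 6 i \sqrt{16181}$ ($z = - 6 \left(24267 - \sqrt{-8804 - 7377}\right) = - 6 \left(24267 - \sqrt{-16181}\right) = - 6 \left(24267 - i \sqrt{16181}\right) = -145602 + 6 i \sqrt{16181} \approx -1.456 \cdot 10^{5} + 763.23 i$)
$Y = 6050$ ($Y = \frac{110^{2}}{2} = \frac{1}{2} \cdot 12100 = 6050$)
$z - Y = \left(-145602 + 6 i \sqrt{16181}\right) - 6050 = -151652 + 6 i \sqrt{16181}$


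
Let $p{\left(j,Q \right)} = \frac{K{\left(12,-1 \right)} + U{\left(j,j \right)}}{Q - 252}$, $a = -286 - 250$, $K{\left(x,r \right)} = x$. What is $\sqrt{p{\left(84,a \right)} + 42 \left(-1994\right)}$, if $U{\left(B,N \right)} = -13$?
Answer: $\frac{i \sqrt{13000704331}}{394} \approx 289.39 i$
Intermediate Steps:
$a = -536$
$p{\left(j,Q \right)} = - \frac{1}{-252 + Q}$ ($p{\left(j,Q \right)} = \frac{12 - 13}{Q - 252} = - \frac{1}{-252 + Q}$)
$\sqrt{p{\left(84,a \right)} + 42 \left(-1994\right)} = \sqrt{- \frac{1}{-252 - 536} + 42 \left(-1994\right)} = \sqrt{- \frac{1}{-788} - 83748} = \sqrt{\left(-1\right) \left(- \frac{1}{788}\right) - 83748} = \sqrt{\frac{1}{788} - 83748} = \sqrt{- \frac{65993423}{788}} = \frac{i \sqrt{13000704331}}{394}$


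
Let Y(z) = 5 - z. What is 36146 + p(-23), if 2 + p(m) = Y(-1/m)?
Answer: 831426/23 ≈ 36149.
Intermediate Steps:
p(m) = 3 + 1/m (p(m) = -2 + (5 - (-1)/m) = -2 + (5 + 1/m) = 3 + 1/m)
36146 + p(-23) = 36146 + (3 + 1/(-23)) = 36146 + (3 - 1/23) = 36146 + 68/23 = 831426/23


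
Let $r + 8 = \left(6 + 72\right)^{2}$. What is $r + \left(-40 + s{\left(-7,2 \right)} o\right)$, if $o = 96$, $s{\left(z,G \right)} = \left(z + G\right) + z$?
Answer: $4884$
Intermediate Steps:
$s{\left(z,G \right)} = G + 2 z$ ($s{\left(z,G \right)} = \left(G + z\right) + z = G + 2 z$)
$r = 6076$ ($r = -8 + \left(6 + 72\right)^{2} = -8 + 78^{2} = -8 + 6084 = 6076$)
$r + \left(-40 + s{\left(-7,2 \right)} o\right) = 6076 + \left(-40 + \left(2 + 2 \left(-7\right)\right) 96\right) = 6076 + \left(-40 + \left(2 - 14\right) 96\right) = 6076 - 1192 = 4884$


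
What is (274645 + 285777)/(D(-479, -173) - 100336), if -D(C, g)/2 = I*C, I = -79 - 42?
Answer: -280211/108127 ≈ -2.5915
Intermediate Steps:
I = -121
D(C, g) = 242*C (D(C, g) = -(-242)*C = 242*C)
(274645 + 285777)/(D(-479, -173) - 100336) = (274645 + 285777)/(242*(-479) - 100336) = 560422/(-115918 - 100336) = 560422/(-216254) = 560422*(-1/216254) = -280211/108127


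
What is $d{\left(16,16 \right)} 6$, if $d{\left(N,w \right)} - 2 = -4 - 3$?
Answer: $-30$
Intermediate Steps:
$d{\left(N,w \right)} = -5$ ($d{\left(N,w \right)} = 2 - 7 = -5$)
$d{\left(16,16 \right)} 6 = \left(-5\right) 6 = -30$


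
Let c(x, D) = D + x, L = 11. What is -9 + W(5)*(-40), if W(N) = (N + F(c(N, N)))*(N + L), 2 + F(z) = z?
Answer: -8329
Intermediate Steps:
F(z) = -2 + z
W(N) = (-2 + 3*N)*(11 + N) (W(N) = (N + (-2 + (N + N)))*(N + 11) = (N + (-2 + 2*N))*(11 + N) = (-2 + 3*N)*(11 + N))
-9 + W(5)*(-40) = -9 + (-22 + 3*5² + 31*5)*(-40) = -9 + (-22 + 3*25 + 155)*(-40) = -9 + (-22 + 75 + 155)*(-40) = -9 + 208*(-40) = -9 - 8320 = -8329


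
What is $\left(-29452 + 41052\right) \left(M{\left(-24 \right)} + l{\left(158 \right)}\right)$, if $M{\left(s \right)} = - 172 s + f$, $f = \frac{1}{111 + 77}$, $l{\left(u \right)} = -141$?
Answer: $\frac{2173715300}{47} \approx 4.6249 \cdot 10^{7}$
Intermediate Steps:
$f = \frac{1}{188} \approx 0.0053191$
$M{\left(s \right)} = \frac{1}{188} - 172 s$ ($M{\left(s \right)} = - 172 s + \frac{1}{188} = \frac{1}{188} - 172 s$)
$\left(-29452 + 41052\right) \left(M{\left(-24 \right)} + l{\left(158 \right)}\right) = \left(-29452 + 41052\right) \left(\left(\frac{1}{188} - -4128\right) - 141\right) = 11600 \left(\left(\frac{1}{188} + 4128\right) - 141\right) = 11600 \left(\frac{776065}{188} - 141\right) = 11600 \cdot \frac{749557}{188} = \frac{2173715300}{47}$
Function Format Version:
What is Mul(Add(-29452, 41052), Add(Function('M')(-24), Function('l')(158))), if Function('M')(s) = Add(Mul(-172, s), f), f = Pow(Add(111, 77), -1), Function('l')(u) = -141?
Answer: Rational(2173715300, 47) ≈ 4.6249e+7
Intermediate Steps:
f = Rational(1, 188) (f = Pow(188, -1) = Rational(1, 188) ≈ 0.0053191)
Function('M')(s) = Add(Rational(1, 188), Mul(-172, s)) (Function('M')(s) = Add(Mul(-172, s), Rational(1, 188)) = Add(Rational(1, 188), Mul(-172, s)))
Mul(Add(-29452, 41052), Add(Function('M')(-24), Function('l')(158))) = Mul(Add(-29452, 41052), Add(Add(Rational(1, 188), Mul(-172, -24)), -141)) = Mul(11600, Add(Add(Rational(1, 188), 4128), -141)) = Mul(11600, Add(Rational(776065, 188), -141)) = Mul(11600, Rational(749557, 188)) = Rational(2173715300, 47)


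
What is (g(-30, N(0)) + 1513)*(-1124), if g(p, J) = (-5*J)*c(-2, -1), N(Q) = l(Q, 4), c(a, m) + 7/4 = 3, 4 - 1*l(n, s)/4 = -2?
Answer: -1532012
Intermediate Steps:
l(n, s) = 24 (l(n, s) = 16 - 4*(-2) = 16 + 8 = 24)
c(a, m) = 5/4 (c(a, m) = -7/4 + 3 = 5/4)
N(Q) = 24
g(p, J) = -25*J/4 (g(p, J) = -5*J*(5/4) = -25*J/4)
(g(-30, N(0)) + 1513)*(-1124) = (-25/4*24 + 1513)*(-1124) = (-150 + 1513)*(-1124) = 1363*(-1124) = -1532012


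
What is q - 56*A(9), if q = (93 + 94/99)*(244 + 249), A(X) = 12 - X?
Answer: 4568761/99 ≈ 46149.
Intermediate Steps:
q = 4585393/99 (q = (93 + 94*(1/99))*493 = (93 + 94/99)*493 = (9301/99)*493 = 4585393/99 ≈ 46317.)
q - 56*A(9) = 4585393/99 - 56*(12 - 1*9) = 4585393/99 - 56*(12 - 9) = 4585393/99 - 56*3 = 4585393/99 - 168 = 4568761/99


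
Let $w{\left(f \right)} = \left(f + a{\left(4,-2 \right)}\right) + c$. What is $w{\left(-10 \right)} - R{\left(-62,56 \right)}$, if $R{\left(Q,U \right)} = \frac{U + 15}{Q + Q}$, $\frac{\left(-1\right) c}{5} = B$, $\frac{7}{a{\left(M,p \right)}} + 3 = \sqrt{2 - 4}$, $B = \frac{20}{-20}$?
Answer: $- \frac{8643}{1364} - \frac{7 i \sqrt{2}}{11} \approx -6.3365 - 0.89995 i$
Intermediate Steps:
$B = -1$ ($B = 20 \left(- \frac{1}{20}\right) = -1$)
$a{\left(M,p \right)} = \frac{7}{-3 + i \sqrt{2}}$ ($a{\left(M,p \right)} = \frac{7}{-3 + \sqrt{2 - 4}} = \frac{7}{-3 + \sqrt{-2}} = \frac{7}{-3 + i \sqrt{2}}$)
$c = 5$ ($c = \left(-5\right) \left(-1\right) = 5$)
$w{\left(f \right)} = \frac{34}{11} + f - \frac{7 i \sqrt{2}}{11}$ ($w{\left(f \right)} = \left(f - \left(\frac{21}{11} + \frac{7 i \sqrt{2}}{11}\right)\right) + 5 = \left(- \frac{21}{11} + f - \frac{7 i \sqrt{2}}{11}\right) + 5 = \frac{34}{11} + f - \frac{7 i \sqrt{2}}{11}$)
$R{\left(Q,U \right)} = \frac{15 + U}{2 Q}$
$w{\left(-10 \right)} - R{\left(-62,56 \right)} = \left(\frac{34}{11} - 10 - \frac{7 i \sqrt{2}}{11}\right) - \frac{15 + 56}{2 \left(-62\right)} = \left(- \frac{76}{11} - \frac{7 i \sqrt{2}}{11}\right) - \frac{1}{2} \left(- \frac{1}{62}\right) 71 = \left(- \frac{76}{11} - \frac{7 i \sqrt{2}}{11}\right) - - \frac{71}{124} = \left(- \frac{76}{11} - \frac{7 i \sqrt{2}}{11}\right) + \frac{71}{124} = - \frac{8643}{1364} - \frac{7 i \sqrt{2}}{11}$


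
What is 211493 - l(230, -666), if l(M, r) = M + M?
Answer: 211033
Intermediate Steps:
l(M, r) = 2*M
211493 - l(230, -666) = 211493 - 2*230 = 211493 - 1*460 = 211493 - 460 = 211033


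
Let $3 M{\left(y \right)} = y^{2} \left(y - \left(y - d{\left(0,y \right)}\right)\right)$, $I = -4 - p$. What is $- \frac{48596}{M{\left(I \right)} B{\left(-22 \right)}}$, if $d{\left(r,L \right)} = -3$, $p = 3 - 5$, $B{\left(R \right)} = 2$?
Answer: $\frac{12149}{2} \approx 6074.5$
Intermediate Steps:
$p = -2$
$I = -2$ ($I = -4 - -2 = -4 + 2 = -2$)
$M{\left(y \right)} = - y^{2}$ ($M{\left(y \right)} = \frac{y^{2} \left(y - \left(3 + y\right)\right)}{3} = \frac{y^{2} \left(-3\right)}{3} = \frac{\left(-3\right) y^{2}}{3} = - y^{2}$)
$- \frac{48596}{M{\left(I \right)} B{\left(-22 \right)}} = - \frac{48596}{- \left(-2\right)^{2} \cdot 2} = - \frac{48596}{\left(-1\right) 4 \cdot 2} = - \frac{48596}{\left(-4\right) 2} = - \frac{48596}{-8} = \left(-48596\right) \left(- \frac{1}{8}\right) = \frac{12149}{2}$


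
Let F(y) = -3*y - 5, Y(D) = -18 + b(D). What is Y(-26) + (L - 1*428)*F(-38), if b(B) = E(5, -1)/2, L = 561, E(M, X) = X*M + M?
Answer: 14479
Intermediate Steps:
E(M, X) = M + M*X (E(M, X) = M*X + M = M + M*X)
b(B) = 0 (b(B) = (5*(1 - 1))/2 = (5*0)*(½) = 0*(½) = 0)
Y(D) = -18 (Y(D) = -18 + 0 = -18)
F(y) = -5 - 3*y
Y(-26) + (L - 1*428)*F(-38) = -18 + (561 - 1*428)*(-5 - 3*(-38)) = -18 + (561 - 428)*(-5 + 114) = -18 + 133*109 = -18 + 14497 = 14479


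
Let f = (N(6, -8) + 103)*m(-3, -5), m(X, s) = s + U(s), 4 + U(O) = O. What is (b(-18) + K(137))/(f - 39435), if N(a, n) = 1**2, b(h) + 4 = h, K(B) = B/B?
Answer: 21/40891 ≈ 0.00051356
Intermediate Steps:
U(O) = -4 + O
K(B) = 1
b(h) = -4 + h
N(a, n) = 1
m(X, s) = -4 + 2*s (m(X, s) = s + (-4 + s) = -4 + 2*s)
f = -1456 (f = (1 + 103)*(-4 + 2*(-5)) = 104*(-4 - 10) = 104*(-14) = -1456)
(b(-18) + K(137))/(f - 39435) = ((-4 - 18) + 1)/(-1456 - 39435) = (-22 + 1)/(-40891) = -21*(-1/40891) = 21/40891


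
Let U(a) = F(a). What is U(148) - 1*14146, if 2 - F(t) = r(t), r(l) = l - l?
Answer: -14144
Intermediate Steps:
r(l) = 0
F(t) = 2 (F(t) = 2 - 1*0 = 2 + 0 = 2)
U(a) = 2
U(148) - 1*14146 = 2 - 1*14146 = 2 - 14146 = -14144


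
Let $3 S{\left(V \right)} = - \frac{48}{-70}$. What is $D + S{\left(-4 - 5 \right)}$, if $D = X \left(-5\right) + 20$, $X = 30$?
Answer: $- \frac{4542}{35} \approx -129.77$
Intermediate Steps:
$S{\left(V \right)} = \frac{8}{35}$ ($S{\left(V \right)} = \frac{\left(-48\right) \frac{1}{-70}}{3} = \frac{\left(-48\right) \left(- \frac{1}{70}\right)}{3} = \frac{1}{3} \cdot \frac{24}{35} = \frac{8}{35}$)
$D = -130$ ($D = 30 \left(-5\right) + 20 = -150 + 20 = -130$)
$D + S{\left(-4 - 5 \right)} = -130 + \frac{8}{35} = - \frac{4542}{35}$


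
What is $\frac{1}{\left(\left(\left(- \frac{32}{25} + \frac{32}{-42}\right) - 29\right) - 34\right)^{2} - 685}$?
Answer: $\frac{275625}{977214484} \approx 0.00028205$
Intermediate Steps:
$\frac{1}{\left(\left(\left(- \frac{32}{25} + \frac{32}{-42}\right) - 29\right) - 34\right)^{2} - 685} = \frac{1}{\left(\left(\left(\left(-32\right) \frac{1}{25} + 32 \left(- \frac{1}{42}\right)\right) - 29\right) - 34\right)^{2} + \left(-39456 + 38771\right)} = \frac{1}{\left(\left(\left(- \frac{32}{25} - \frac{16}{21}\right) - 29\right) - 34\right)^{2} - 685} = \frac{1}{\left(\left(- \frac{1072}{525} - 29\right) - 34\right)^{2} - 685} = \frac{1}{\left(- \frac{16297}{525} - 34\right)^{2} - 685} = \frac{1}{\left(- \frac{34147}{525}\right)^{2} - 685} = \frac{1}{\frac{1166017609}{275625} - 685} = \frac{1}{\frac{977214484}{275625}} = \frac{275625}{977214484}$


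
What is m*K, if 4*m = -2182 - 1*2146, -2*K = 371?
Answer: 200711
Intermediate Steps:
K = -371/2 (K = -½*371 = -371/2 ≈ -185.50)
m = -1082 (m = (-2182 - 1*2146)/4 = (-2182 - 2146)/4 = (¼)*(-4328) = -1082)
m*K = -1082*(-371/2) = 200711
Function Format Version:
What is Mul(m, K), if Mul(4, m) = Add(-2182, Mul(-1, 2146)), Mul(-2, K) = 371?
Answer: 200711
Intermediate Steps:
K = Rational(-371, 2) (K = Mul(Rational(-1, 2), 371) = Rational(-371, 2) ≈ -185.50)
m = -1082 (m = Mul(Rational(1, 4), Add(-2182, Mul(-1, 2146))) = Mul(Rational(1, 4), Add(-2182, -2146)) = Mul(Rational(1, 4), -4328) = -1082)
Mul(m, K) = Mul(-1082, Rational(-371, 2)) = 200711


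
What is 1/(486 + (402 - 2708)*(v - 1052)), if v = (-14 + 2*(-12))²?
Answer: -1/903466 ≈ -1.1068e-6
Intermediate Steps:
v = 1444 (v = (-14 - 24)² = (-38)² = 1444)
1/(486 + (402 - 2708)*(v - 1052)) = 1/(486 + (402 - 2708)*(1444 - 1052)) = 1/(486 - 2306*392) = 1/(486 - 903952) = 1/(-903466) = -1/903466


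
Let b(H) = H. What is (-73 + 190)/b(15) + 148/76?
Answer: 926/95 ≈ 9.7474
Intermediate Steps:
(-73 + 190)/b(15) + 148/76 = (-73 + 190)/15 + 148/76 = 117*(1/15) + 148*(1/76) = 39/5 + 37/19 = 926/95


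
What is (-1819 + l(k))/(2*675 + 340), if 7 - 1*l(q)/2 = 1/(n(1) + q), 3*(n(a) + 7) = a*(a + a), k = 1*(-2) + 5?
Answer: -347/325 ≈ -1.0677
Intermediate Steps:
k = 3 (k = -2 + 5 = 3)
n(a) = -7 + 2*a²/3 (n(a) = -7 + (a*(a + a))/3 = -7 + (a*(2*a))/3 = -7 + (2*a²)/3 = -7 + 2*a²/3)
l(q) = 14 - 2/(-19/3 + q) (l(q) = 14 - 2/((-7 + (⅔)*1²) + q) = 14 - 2/((-7 + (⅔)*1) + q) = 14 - 2/((-7 + ⅔) + q) = 14 - 2/(-19/3 + q))
(-1819 + l(k))/(2*675 + 340) = (-1819 + 2*(-136 + 21*3)/(-19 + 3*3))/(2*675 + 340) = (-1819 + 2*(-136 + 63)/(-19 + 9))/(1350 + 340) = (-1819 + 2*(-73)/(-10))/1690 = (-1819 + 2*(-⅒)*(-73))*(1/1690) = (-1819 + 73/5)*(1/1690) = -9022/5*1/1690 = -347/325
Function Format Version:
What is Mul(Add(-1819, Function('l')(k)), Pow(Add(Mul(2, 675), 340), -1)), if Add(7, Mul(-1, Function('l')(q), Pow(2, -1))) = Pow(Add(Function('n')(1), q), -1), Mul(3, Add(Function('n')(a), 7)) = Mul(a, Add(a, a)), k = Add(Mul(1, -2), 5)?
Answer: Rational(-347, 325) ≈ -1.0677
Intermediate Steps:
k = 3 (k = Add(-2, 5) = 3)
Function('n')(a) = Add(-7, Mul(Rational(2, 3), Pow(a, 2))) (Function('n')(a) = Add(-7, Mul(Rational(1, 3), Mul(a, Add(a, a)))) = Add(-7, Mul(Rational(1, 3), Mul(a, Mul(2, a)))) = Add(-7, Mul(Rational(1, 3), Mul(2, Pow(a, 2)))) = Add(-7, Mul(Rational(2, 3), Pow(a, 2))))
Function('l')(q) = Add(14, Mul(-2, Pow(Add(Rational(-19, 3), q), -1))) (Function('l')(q) = Add(14, Mul(-2, Pow(Add(Add(-7, Mul(Rational(2, 3), Pow(1, 2))), q), -1))) = Add(14, Mul(-2, Pow(Add(Add(-7, Mul(Rational(2, 3), 1)), q), -1))) = Add(14, Mul(-2, Pow(Add(Add(-7, Rational(2, 3)), q), -1))) = Add(14, Mul(-2, Pow(Add(Rational(-19, 3), q), -1))))
Mul(Add(-1819, Function('l')(k)), Pow(Add(Mul(2, 675), 340), -1)) = Mul(Add(-1819, Mul(2, Pow(Add(-19, Mul(3, 3)), -1), Add(-136, Mul(21, 3)))), Pow(Add(Mul(2, 675), 340), -1)) = Mul(Add(-1819, Mul(2, Pow(Add(-19, 9), -1), Add(-136, 63))), Pow(Add(1350, 340), -1)) = Mul(Add(-1819, Mul(2, Pow(-10, -1), -73)), Pow(1690, -1)) = Mul(Add(-1819, Mul(2, Rational(-1, 10), -73)), Rational(1, 1690)) = Mul(Add(-1819, Rational(73, 5)), Rational(1, 1690)) = Mul(Rational(-9022, 5), Rational(1, 1690)) = Rational(-347, 325)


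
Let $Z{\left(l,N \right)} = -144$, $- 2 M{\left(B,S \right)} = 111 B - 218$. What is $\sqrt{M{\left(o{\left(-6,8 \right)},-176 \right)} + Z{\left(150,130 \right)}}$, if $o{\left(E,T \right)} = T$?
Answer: $i \sqrt{479} \approx 21.886 i$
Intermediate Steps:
$M{\left(B,S \right)} = 109 - \frac{111 B}{2}$ ($M{\left(B,S \right)} = - \frac{111 B - 218}{2} = - \frac{-218 + 111 B}{2} = 109 - \frac{111 B}{2}$)
$\sqrt{M{\left(o{\left(-6,8 \right)},-176 \right)} + Z{\left(150,130 \right)}} = \sqrt{\left(109 - 444\right) - 144} = \sqrt{-335 - 144} = \sqrt{-479} = i \sqrt{479}$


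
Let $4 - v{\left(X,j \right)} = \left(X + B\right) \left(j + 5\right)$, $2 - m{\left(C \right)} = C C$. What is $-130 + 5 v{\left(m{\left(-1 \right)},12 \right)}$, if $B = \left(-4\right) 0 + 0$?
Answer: $-195$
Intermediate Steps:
$m{\left(C \right)} = 2 - C^{2}$ ($m{\left(C \right)} = 2 - C C = 2 - C^{2}$)
$B = 0$ ($B = 0 + 0 = 0$)
$v{\left(X,j \right)} = 4 - X \left(5 + j\right)$ ($v{\left(X,j \right)} = 4 - \left(X + 0\right) \left(j + 5\right) = 4 - X \left(5 + j\right)$)
$-130 + 5 v{\left(m{\left(-1 \right)},12 \right)} = -130 + 5 \left(4 - 5 \left(2 - \left(-1\right)^{2}\right) - \left(2 - \left(-1\right)^{2}\right) 12\right) = -130 + 5 \left(4 - 5 \left(2 - 1\right) - \left(2 - 1\right) 12\right) = -130 + 5 \left(4 - 5 - 1 \cdot 12\right) = -130 + 5 \left(4 - 5 - 12\right) = -130 + 5 \left(-13\right) = -130 - 65 = -195$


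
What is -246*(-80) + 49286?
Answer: 68966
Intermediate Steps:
-246*(-80) + 49286 = 19680 + 49286 = 68966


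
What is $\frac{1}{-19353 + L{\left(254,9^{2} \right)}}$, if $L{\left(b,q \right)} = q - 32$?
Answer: $- \frac{1}{19304} \approx -5.1803 \cdot 10^{-5}$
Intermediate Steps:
$L{\left(b,q \right)} = -32 + q$
$\frac{1}{-19353 + L{\left(254,9^{2} \right)}} = \frac{1}{-19353 - \left(32 - 9^{2}\right)} = \frac{1}{-19353 + \left(-32 + 81\right)} = \frac{1}{-19353 + 49} = \frac{1}{-19304} = - \frac{1}{19304}$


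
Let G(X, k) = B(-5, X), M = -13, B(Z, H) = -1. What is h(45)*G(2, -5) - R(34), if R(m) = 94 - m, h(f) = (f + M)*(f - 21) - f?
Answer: -783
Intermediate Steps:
G(X, k) = -1
h(f) = -f + (-21 + f)*(-13 + f) (h(f) = (f - 13)*(f - 21) - f = (-13 + f)*(-21 + f) - f = (-21 + f)*(-13 + f) - f = -f + (-21 + f)*(-13 + f))
h(45)*G(2, -5) - R(34) = (273 + 45² - 35*45)*(-1) - (94 - 1*34) = (273 + 2025 - 1575)*(-1) - (94 - 34) = 723*(-1) - 1*60 = -723 - 60 = -783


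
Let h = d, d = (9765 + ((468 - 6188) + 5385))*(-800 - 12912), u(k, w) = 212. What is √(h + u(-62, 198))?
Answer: 2*I*√32325987 ≈ 11371.0*I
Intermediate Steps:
d = -129304160 (d = (9765 + (-5720 + 5385))*(-13712) = (9765 - 335)*(-13712) = 9430*(-13712) = -129304160)
h = -129304160
√(h + u(-62, 198)) = √(-129304160 + 212) = √(-129303948) = 2*I*√32325987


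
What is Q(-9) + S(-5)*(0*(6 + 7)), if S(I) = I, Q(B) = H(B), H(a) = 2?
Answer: 2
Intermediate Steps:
Q(B) = 2
Q(-9) + S(-5)*(0*(6 + 7)) = 2 - 0*(6 + 7) = 2 - 0*13 = 2 - 5*0 = 2 + 0 = 2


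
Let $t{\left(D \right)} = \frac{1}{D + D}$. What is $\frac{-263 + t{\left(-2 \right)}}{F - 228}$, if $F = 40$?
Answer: $\frac{1053}{752} \approx 1.4003$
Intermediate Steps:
$t{\left(D \right)} = \frac{1}{2 D}$
$\frac{-263 + t{\left(-2 \right)}}{F - 228} = \frac{-263 + \frac{1}{2 \left(-2\right)}}{40 - 228} = \frac{-263 + \frac{1}{2} \left(- \frac{1}{2}\right)}{-188} = \left(-263 - \frac{1}{4}\right) \left(- \frac{1}{188}\right) = \left(- \frac{1053}{4}\right) \left(- \frac{1}{188}\right) = \frac{1053}{752}$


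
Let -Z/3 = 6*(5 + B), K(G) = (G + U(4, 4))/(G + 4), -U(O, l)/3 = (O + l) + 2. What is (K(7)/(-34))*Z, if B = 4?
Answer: -1863/187 ≈ -9.9626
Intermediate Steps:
U(O, l) = -6 - 3*O - 3*l (U(O, l) = -3*((O + l) + 2) = -3*(2 + O + l) = -6 - 3*O - 3*l)
K(G) = (-30 + G)/(4 + G) (K(G) = (G + (-6 - 3*4 - 3*4))/(G + 4) = (G + (-6 - 12 - 12))/(4 + G) = (G - 30)/(4 + G) = (-30 + G)/(4 + G))
Z = -162 (Z = -18*(5 + 4) = -18*9 = -3*54 = -162)
(K(7)/(-34))*Z = (((-30 + 7)/(4 + 7))/(-34))*(-162) = ((-23/11)*(-1/34))*(-162) = (((1/11)*(-23))*(-1/34))*(-162) = -23/11*(-1/34)*(-162) = (23/374)*(-162) = -1863/187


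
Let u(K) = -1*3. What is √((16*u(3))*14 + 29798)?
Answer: √29126 ≈ 170.66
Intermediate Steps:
u(K) = -3
√((16*u(3))*14 + 29798) = √((16*(-3))*14 + 29798) = √(-48*14 + 29798) = √(-672 + 29798) = √29126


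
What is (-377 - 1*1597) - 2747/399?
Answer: -790373/399 ≈ -1980.9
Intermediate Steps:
(-377 - 1*1597) - 2747/399 = (-377 - 1597) - 2747*1/399 = -1974 - 2747/399 = -790373/399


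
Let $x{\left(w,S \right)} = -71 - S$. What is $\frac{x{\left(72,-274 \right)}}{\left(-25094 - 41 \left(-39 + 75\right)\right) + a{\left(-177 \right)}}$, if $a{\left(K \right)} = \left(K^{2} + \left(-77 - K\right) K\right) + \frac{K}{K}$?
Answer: $- \frac{203}{12940} \approx -0.015688$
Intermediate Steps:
$a{\left(K \right)} = 1 + K^{2} + K \left(-77 - K\right)$ ($a{\left(K \right)} = \left(K^{2} + K \left(-77 - K\right)\right) + 1 = 1 + K^{2} + K \left(-77 - K\right)$)
$\frac{x{\left(72,-274 \right)}}{\left(-25094 - 41 \left(-39 + 75\right)\right) + a{\left(-177 \right)}} = \frac{-71 - -274}{\left(-25094 - 41 \left(-39 + 75\right)\right) + \left(1 - -13629\right)} = \frac{-71 + 274}{\left(-25094 - 1476\right) + \left(1 + 13629\right)} = \frac{203}{\left(-25094 - 1476\right) + 13630} = \frac{203}{-26570 + 13630} = \frac{203}{-12940} = 203 \left(- \frac{1}{12940}\right) = - \frac{203}{12940}$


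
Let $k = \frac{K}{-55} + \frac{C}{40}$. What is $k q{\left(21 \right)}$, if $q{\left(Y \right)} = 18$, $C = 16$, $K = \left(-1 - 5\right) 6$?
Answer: $\frac{1044}{55} \approx 18.982$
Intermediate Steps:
$K = -36$ ($K = \left(-6\right) 6 = -36$)
$k = \frac{58}{55}$ ($k = - \frac{36}{-55} + \frac{16}{40} = \left(-36\right) \left(- \frac{1}{55}\right) + 16 \cdot \frac{1}{40} = \frac{36}{55} + \frac{2}{5} = \frac{58}{55} \approx 1.0545$)
$k q{\left(21 \right)} = \frac{58}{55} \cdot 18 = \frac{1044}{55}$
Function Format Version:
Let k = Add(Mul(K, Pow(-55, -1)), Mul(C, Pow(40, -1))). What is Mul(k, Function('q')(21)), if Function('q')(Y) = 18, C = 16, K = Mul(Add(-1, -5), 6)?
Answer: Rational(1044, 55) ≈ 18.982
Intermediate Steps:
K = -36 (K = Mul(-6, 6) = -36)
k = Rational(58, 55) (k = Add(Mul(-36, Pow(-55, -1)), Mul(16, Pow(40, -1))) = Add(Mul(-36, Rational(-1, 55)), Mul(16, Rational(1, 40))) = Add(Rational(36, 55), Rational(2, 5)) = Rational(58, 55) ≈ 1.0545)
Mul(k, Function('q')(21)) = Mul(Rational(58, 55), 18) = Rational(1044, 55)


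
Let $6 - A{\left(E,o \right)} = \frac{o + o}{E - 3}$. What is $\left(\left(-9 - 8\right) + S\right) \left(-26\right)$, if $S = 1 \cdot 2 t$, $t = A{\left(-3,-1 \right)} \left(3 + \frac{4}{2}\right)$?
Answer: $- \frac{3094}{3} \approx -1031.3$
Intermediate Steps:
$A{\left(E,o \right)} = 6 - \frac{2 o}{-3 + E}$ ($A{\left(E,o \right)} = 6 - \frac{o + o}{E - 3} = 6 - \frac{2 o}{-3 + E}$)
$t = \frac{85}{3}$ ($t = \frac{2 \left(-9 - -1 + 3 \left(-3\right)\right)}{-3 - 3} \left(3 + \frac{4}{2}\right) = \frac{2 \left(-9 + 1 - 9\right)}{-6} \left(3 + 4 \cdot \frac{1}{2}\right) = 2 \left(- \frac{1}{6}\right) \left(-17\right) \left(3 + 2\right) = \frac{17}{3} \cdot 5 = \frac{85}{3} \approx 28.333$)
$S = \frac{170}{3}$ ($S = 1 \cdot 2 \cdot \frac{85}{3} = 2 \cdot \frac{85}{3} = \frac{170}{3} \approx 56.667$)
$\left(\left(-9 - 8\right) + S\right) \left(-26\right) = \left(\left(-9 - 8\right) + \frac{170}{3}\right) \left(-26\right) = \left(-17 + \frac{170}{3}\right) \left(-26\right) = \frac{119}{3} \left(-26\right) = - \frac{3094}{3}$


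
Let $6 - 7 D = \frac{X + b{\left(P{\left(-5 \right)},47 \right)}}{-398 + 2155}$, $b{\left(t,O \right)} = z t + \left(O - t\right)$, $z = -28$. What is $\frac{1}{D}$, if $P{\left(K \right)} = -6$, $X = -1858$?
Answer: $\frac{12299}{12179} \approx 1.0099$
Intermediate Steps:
$b{\left(t,O \right)} = O - 29 t$ ($b{\left(t,O \right)} = - 28 t + \left(O - t\right) = O - 29 t$)
$D = \frac{12179}{12299}$ ($D = \frac{6}{7} - \frac{\left(-1858 + \left(47 - -174\right)\right) \frac{1}{-398 + 2155}}{7} = \frac{6}{7} - \frac{\left(-1858 + \left(47 + 174\right)\right) \frac{1}{1757}}{7} = \frac{6}{7} - \frac{\left(-1858 + 221\right) \frac{1}{1757}}{7} = \frac{6}{7} - \frac{\left(-1637\right) \frac{1}{1757}}{7} = \frac{6}{7} - - \frac{1637}{12299} = \frac{6}{7} + \frac{1637}{12299} = \frac{12179}{12299} \approx 0.99024$)
$\frac{1}{D} = \frac{1}{\frac{12179}{12299}} = \frac{12299}{12179}$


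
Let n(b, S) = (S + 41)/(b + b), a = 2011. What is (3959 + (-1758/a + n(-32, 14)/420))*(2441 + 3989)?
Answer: 137575682958425/5405568 ≈ 2.5451e+7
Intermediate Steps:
n(b, S) = (41 + S)/(2*b) (n(b, S) = (41 + S)/((2*b)) = (41 + S)*(1/(2*b)) = (41 + S)/(2*b))
(3959 + (-1758/a + n(-32, 14)/420))*(2441 + 3989) = (3959 + (-1758/2011 + ((1/2)*(41 + 14)/(-32))/420))*(2441 + 3989) = (3959 + (-1758*1/2011 + ((1/2)*(-1/32)*55)*(1/420)))*6430 = (3959 + (-1758/2011 - 55/64*1/420))*6430 = (3959 + (-1758/2011 - 11/5376))*6430 = (3959 - 9473129/10811136)*6430 = (42791814295/10811136)*6430 = 137575682958425/5405568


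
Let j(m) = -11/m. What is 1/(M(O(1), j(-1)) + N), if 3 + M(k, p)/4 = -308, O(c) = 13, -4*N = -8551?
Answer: 4/3575 ≈ 0.0011189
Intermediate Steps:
N = 8551/4 (N = -1/4*(-8551) = 8551/4 ≈ 2137.8)
M(k, p) = -1244 (M(k, p) = -12 + 4*(-308) = -12 - 1232 = -1244)
1/(M(O(1), j(-1)) + N) = 1/(-1244 + 8551/4) = 1/(3575/4) = 4/3575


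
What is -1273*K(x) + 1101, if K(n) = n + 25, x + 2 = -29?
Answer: 8739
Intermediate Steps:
x = -31 (x = -2 - 29 = -31)
K(n) = 25 + n
-1273*K(x) + 1101 = -1273*(25 - 31) + 1101 = -1273*(-6) + 1101 = 7638 + 1101 = 8739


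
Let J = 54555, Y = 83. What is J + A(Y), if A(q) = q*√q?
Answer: 54555 + 83*√83 ≈ 55311.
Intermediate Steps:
A(q) = q^(3/2)
J + A(Y) = 54555 + 83^(3/2) = 54555 + 83*√83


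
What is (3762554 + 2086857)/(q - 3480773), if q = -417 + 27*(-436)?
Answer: -5849411/3492962 ≈ -1.6746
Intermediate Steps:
q = -12189 (q = -417 - 11772 = -12189)
(3762554 + 2086857)/(q - 3480773) = (3762554 + 2086857)/(-12189 - 3480773) = 5849411/(-3492962) = 5849411*(-1/3492962) = -5849411/3492962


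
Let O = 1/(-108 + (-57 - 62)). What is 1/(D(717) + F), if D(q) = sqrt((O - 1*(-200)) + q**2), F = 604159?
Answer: 137144093/82856721339185 - sqrt(26500797654)/82856721339185 ≈ 1.6532e-6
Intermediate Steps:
O = -1/227 (O = 1/(-108 - 119) = 1/(-227) = -1/227 ≈ -0.0044053)
D(q) = sqrt(45399/227 + q**2) (D(q) = sqrt((-1/227 - 1*(-200)) + q**2) = sqrt((-1/227 + 200) + q**2) = sqrt(45399/227 + q**2))
1/(D(717) + F) = 1/(sqrt(10305573 + 51529*717**2)/227 + 604159) = 1/(sqrt(10305573 + 51529*514089)/227 + 604159) = 1/(sqrt(10305573 + 26490492081)/227 + 604159) = 1/(sqrt(26500797654)/227 + 604159) = 1/(604159 + sqrt(26500797654)/227)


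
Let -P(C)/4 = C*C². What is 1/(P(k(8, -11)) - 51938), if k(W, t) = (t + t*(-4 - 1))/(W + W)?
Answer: -16/832339 ≈ -1.9223e-5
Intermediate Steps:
k(W, t) = -2*t/W (k(W, t) = (t + t*(-5))/((2*W)) = (t - 5*t)*(1/(2*W)) = (-4*t)*(1/(2*W)) = -2*t/W)
P(C) = -4*C³ (P(C) = -4*C*C² = -4*C³)
1/(P(k(8, -11)) - 51938) = 1/(-4*(-2*(-11)/8)³ - 51938) = 1/(-4*(-2*(-11)*⅛)³ - 51938) = 1/(-4*(11/4)³ - 51938) = 1/(-4*1331/64 - 51938) = 1/(-1331/16 - 51938) = 1/(-832339/16) = -16/832339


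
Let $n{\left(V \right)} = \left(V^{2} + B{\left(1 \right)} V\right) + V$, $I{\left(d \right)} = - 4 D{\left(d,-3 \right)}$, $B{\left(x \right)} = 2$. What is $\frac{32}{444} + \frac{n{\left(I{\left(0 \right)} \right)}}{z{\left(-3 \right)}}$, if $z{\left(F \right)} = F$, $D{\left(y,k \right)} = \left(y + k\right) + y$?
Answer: $- \frac{6652}{111} \approx -59.928$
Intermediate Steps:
$D{\left(y,k \right)} = k + 2 y$ ($D{\left(y,k \right)} = \left(k + y\right) + y = k + 2 y$)
$I{\left(d \right)} = 12 - 8 d$ ($I{\left(d \right)} = - 4 \left(-3 + 2 d\right) = 12 - 8 d$)
$n{\left(V \right)} = V^{2} + 3 V$ ($n{\left(V \right)} = \left(V^{2} + 2 V\right) + V = V^{2} + 3 V$)
$\frac{32}{444} + \frac{n{\left(I{\left(0 \right)} \right)}}{z{\left(-3 \right)}} = \frac{32}{444} + \frac{\left(12 - 0\right) \left(3 + \left(12 - 0\right)\right)}{-3} = 32 \cdot \frac{1}{444} + \left(12 + 0\right) \left(3 + \left(12 + 0\right)\right) \left(- \frac{1}{3}\right) = \frac{8}{111} + 12 \left(3 + 12\right) \left(- \frac{1}{3}\right) = \frac{8}{111} + 12 \cdot 15 \left(- \frac{1}{3}\right) = \frac{8}{111} + 180 \left(- \frac{1}{3}\right) = \frac{8}{111} - 60 = - \frac{6652}{111}$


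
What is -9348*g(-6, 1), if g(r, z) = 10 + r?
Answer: -37392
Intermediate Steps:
-9348*g(-6, 1) = -9348*(10 - 6) = -9348*4 = -37392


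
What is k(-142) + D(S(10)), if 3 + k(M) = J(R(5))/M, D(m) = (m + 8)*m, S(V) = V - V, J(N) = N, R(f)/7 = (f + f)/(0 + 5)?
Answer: -220/71 ≈ -3.0986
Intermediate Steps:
R(f) = 14*f/5 (R(f) = 7*((f + f)/(0 + 5)) = 7*((2*f)/5) = 7*((2*f)*(⅕)) = 7*(2*f/5) = 14*f/5)
S(V) = 0
D(m) = m*(8 + m) (D(m) = (8 + m)*m = m*(8 + m))
k(M) = -3 + 14/M (k(M) = -3 + ((14/5)*5)/M = -3 + 14/M)
k(-142) + D(S(10)) = (-3 + 14/(-142)) + 0*(8 + 0) = (-3 + 14*(-1/142)) + 0*8 = (-3 - 7/71) + 0 = -220/71 + 0 = -220/71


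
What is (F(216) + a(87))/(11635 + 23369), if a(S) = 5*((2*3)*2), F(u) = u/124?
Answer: 319/180854 ≈ 0.0017639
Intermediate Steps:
F(u) = u/124 (F(u) = u*(1/124) = u/124)
a(S) = 60 (a(S) = 5*(6*2) = 5*12 = 60)
(F(216) + a(87))/(11635 + 23369) = ((1/124)*216 + 60)/(11635 + 23369) = (54/31 + 60)/35004 = (1914/31)*(1/35004) = 319/180854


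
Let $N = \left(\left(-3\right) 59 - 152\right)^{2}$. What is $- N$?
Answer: $-108241$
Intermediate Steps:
$N = 108241$ ($N = \left(-177 - 152\right)^{2} = \left(-329\right)^{2} = 108241$)
$- N = \left(-1\right) 108241 = -108241$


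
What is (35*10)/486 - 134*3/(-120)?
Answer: 19781/4860 ≈ 4.0702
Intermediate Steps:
(35*10)/486 - 134*3/(-120) = 350*(1/486) - 402*(-1/120) = 175/243 + 67/20 = 19781/4860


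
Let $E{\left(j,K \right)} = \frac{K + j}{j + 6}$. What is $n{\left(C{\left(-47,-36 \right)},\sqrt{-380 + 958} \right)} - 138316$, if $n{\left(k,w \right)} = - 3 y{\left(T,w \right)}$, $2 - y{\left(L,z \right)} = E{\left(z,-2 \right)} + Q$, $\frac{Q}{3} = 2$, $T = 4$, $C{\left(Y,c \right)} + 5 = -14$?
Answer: $- \frac{37479499}{271} - \frac{204 \sqrt{2}}{271} \approx -1.383 \cdot 10^{5}$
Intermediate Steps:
$C{\left(Y,c \right)} = -19$ ($C{\left(Y,c \right)} = -5 - 14 = -19$)
$E{\left(j,K \right)} = \frac{K + j}{6 + j}$
$Q = 6$ ($Q = 3 \cdot 2 = 6$)
$y{\left(L,z \right)} = -4 - \frac{-2 + z}{6 + z}$ ($y{\left(L,z \right)} = 2 - \left(\frac{-2 + z}{6 + z} + 6\right) = 2 - \left(6 + \frac{-2 + z}{6 + z}\right) = -4 - \frac{-2 + z}{6 + z}$)
$n{\left(k,w \right)} = - \frac{3 \left(-22 - 5 w\right)}{6 + w}$ ($n{\left(k,w \right)} = - 3 \frac{-22 - 5 w}{6 + w} = - \frac{3 \left(-22 - 5 w\right)}{6 + w}$)
$n{\left(C{\left(-47,-36 \right)},\sqrt{-380 + 958} \right)} - 138316 = \frac{3 \left(22 + 5 \sqrt{-380 + 958}\right)}{6 + \sqrt{-380 + 958}} - 138316 = \frac{3 \left(22 + 5 \sqrt{578}\right)}{6 + \sqrt{578}} - 138316 = \frac{3 \left(22 + 5 \cdot 17 \sqrt{2}\right)}{6 + 17 \sqrt{2}} - 138316 = \frac{3 \left(22 + 85 \sqrt{2}\right)}{6 + 17 \sqrt{2}} - 138316 = -138316 + \frac{3 \left(22 + 85 \sqrt{2}\right)}{6 + 17 \sqrt{2}}$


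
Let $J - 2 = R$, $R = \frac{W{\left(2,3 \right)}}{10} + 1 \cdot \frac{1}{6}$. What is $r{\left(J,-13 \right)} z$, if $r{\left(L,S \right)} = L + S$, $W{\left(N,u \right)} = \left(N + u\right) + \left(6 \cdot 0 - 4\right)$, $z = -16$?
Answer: $\frac{2576}{15} \approx 171.73$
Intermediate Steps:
$W{\left(N,u \right)} = -4 + N + u$ ($W{\left(N,u \right)} = \left(N + u\right) + \left(0 - 4\right) = \left(N + u\right) - 4 = -4 + N + u$)
$R = \frac{4}{15}$ ($R = \frac{-4 + 2 + 3}{10} + 1 \cdot \frac{1}{6} = 1 \cdot \frac{1}{10} + 1 \cdot \frac{1}{6} = \frac{1}{10} + \frac{1}{6} = \frac{4}{15} \approx 0.26667$)
$J = \frac{34}{15}$ ($J = 2 + \frac{4}{15} = \frac{34}{15} \approx 2.2667$)
$r{\left(J,-13 \right)} z = \left(\frac{34}{15} - 13\right) \left(-16\right) = \left(- \frac{161}{15}\right) \left(-16\right) = \frac{2576}{15}$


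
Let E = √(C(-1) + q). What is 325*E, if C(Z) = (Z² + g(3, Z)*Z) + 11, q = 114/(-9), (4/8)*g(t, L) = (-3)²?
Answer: 650*I*√42/3 ≈ 1404.2*I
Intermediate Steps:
g(t, L) = 18 (g(t, L) = 2*(-3)² = 2*9 = 18)
q = -38/3 (q = 114*(-⅑) = -38/3 ≈ -12.667)
C(Z) = 11 + Z² + 18*Z (C(Z) = (Z² + 18*Z) + 11 = 11 + Z² + 18*Z)
E = 2*I*√42/3 (E = √((11 + (-1)² + 18*(-1)) - 38/3) = √((11 + 1 - 18) - 38/3) = √(-6 - 38/3) = √(-56/3) = 2*I*√42/3 ≈ 4.3205*I)
325*E = 325*(2*I*√42/3) = 650*I*√42/3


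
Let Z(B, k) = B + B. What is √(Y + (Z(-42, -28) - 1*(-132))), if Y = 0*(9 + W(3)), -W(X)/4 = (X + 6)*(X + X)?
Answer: 4*√3 ≈ 6.9282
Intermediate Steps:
Z(B, k) = 2*B
W(X) = -8*X*(6 + X) (W(X) = -4*(X + 6)*(X + X) = -4*(6 + X)*2*X = -8*X*(6 + X))
Y = 0 (Y = 0*(9 - 8*3*(6 + 3)) = 0*(9 - 8*3*9) = 0*(9 - 216) = 0*(-207) = 0)
√(Y + (Z(-42, -28) - 1*(-132))) = √(0 + (2*(-42) - 1*(-132))) = √(0 + (-84 + 132)) = √(0 + 48) = √48 = 4*√3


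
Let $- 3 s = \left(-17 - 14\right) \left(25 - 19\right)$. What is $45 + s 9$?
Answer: $603$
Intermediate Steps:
$s = 62$ ($s = - \frac{\left(-17 - 14\right) \left(25 - 19\right)}{3} = - \frac{\left(-31\right) 6}{3} = \left(- \frac{1}{3}\right) \left(-186\right) = 62$)
$45 + s 9 = 45 + 62 \cdot 9 = 45 + 558 = 603$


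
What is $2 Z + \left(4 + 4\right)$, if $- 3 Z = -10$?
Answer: $\frac{44}{3} \approx 14.667$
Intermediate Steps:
$Z = \frac{10}{3}$ ($Z = \left(- \frac{1}{3}\right) \left(-10\right) = \frac{10}{3} \approx 3.3333$)
$2 Z + \left(4 + 4\right) = 2 \cdot \frac{10}{3} + \left(4 + 4\right) = \frac{20}{3} + 8 = \frac{44}{3}$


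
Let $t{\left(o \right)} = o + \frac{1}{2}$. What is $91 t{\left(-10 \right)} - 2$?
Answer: $- \frac{1733}{2} \approx -866.5$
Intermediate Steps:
$t{\left(o \right)} = \frac{1}{2} + o$ ($t{\left(o \right)} = o + \frac{1}{2} = \frac{1}{2} + o$)
$91 t{\left(-10 \right)} - 2 = 91 \left(\frac{1}{2} - 10\right) - 2 = 91 \left(- \frac{19}{2}\right) - 2 = - \frac{1729}{2} - 2 = - \frac{1733}{2}$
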